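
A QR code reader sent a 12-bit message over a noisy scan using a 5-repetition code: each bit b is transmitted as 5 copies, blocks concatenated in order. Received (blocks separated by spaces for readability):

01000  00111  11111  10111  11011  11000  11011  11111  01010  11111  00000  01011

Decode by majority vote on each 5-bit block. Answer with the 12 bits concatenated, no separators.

011110110101

Block 1 (01000): 1 one → 0
Block 2 (00111): 3 ones → 1
Block 3 (11111): 5 ones → 1
Block 4 (10111): 4 ones → 1
Block 5 (11011): 4 ones → 1
Block 6 (11000): 2 ones → 0
Block 7 (11011): 4 ones → 1
Block 8 (11111): 5 ones → 1
Block 9 (01010): 2 ones → 0
Block 10 (11111): 5 ones → 1
Block 11 (00000): 0 ones → 0
Block 12 (01011): 3 ones → 1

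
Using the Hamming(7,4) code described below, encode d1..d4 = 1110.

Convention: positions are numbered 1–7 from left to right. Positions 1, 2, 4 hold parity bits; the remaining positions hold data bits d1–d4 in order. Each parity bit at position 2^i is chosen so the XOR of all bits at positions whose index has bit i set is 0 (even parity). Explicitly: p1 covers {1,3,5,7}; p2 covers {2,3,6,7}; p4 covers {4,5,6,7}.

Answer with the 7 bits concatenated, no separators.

0010110

Place data at non-parity positions: p1 p2 1 p4 1 1 0
p1 (pos 1,3,5,7): XOR of data positions = 1⊕1⊕0 = 0
p2 (pos 2,3,6,7): XOR of data positions = 1⊕1⊕0 = 0
p4 (pos 4,5,6,7): XOR of data positions = 1⊕1⊕0 = 0
Codeword: 0010110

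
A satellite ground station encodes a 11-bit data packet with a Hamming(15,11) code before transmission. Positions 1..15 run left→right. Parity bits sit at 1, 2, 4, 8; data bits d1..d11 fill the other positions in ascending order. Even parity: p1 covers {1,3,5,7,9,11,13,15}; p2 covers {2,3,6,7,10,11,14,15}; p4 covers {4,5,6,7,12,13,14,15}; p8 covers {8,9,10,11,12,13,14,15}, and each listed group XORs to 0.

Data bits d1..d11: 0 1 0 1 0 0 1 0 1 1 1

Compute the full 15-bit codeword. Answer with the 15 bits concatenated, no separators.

Place data at non-parity positions: p1 p2 0 p4 1 0 1 p8 0 0 1 0 1 1 1
p1 (pos 1,3,5,7,9,11,13,15): XOR of data positions = 0⊕1⊕1⊕0⊕1⊕1⊕1 = 1
p2 (pos 2,3,6,7,10,11,14,15): XOR of data positions = 0⊕0⊕1⊕0⊕1⊕1⊕1 = 0
p4 (pos 4,5,6,7,12,13,14,15): XOR of data positions = 1⊕0⊕1⊕0⊕1⊕1⊕1 = 1
p8 (pos 8,9,10,11,12,13,14,15): XOR of data positions = 0⊕0⊕1⊕0⊕1⊕1⊕1 = 0
Codeword: 100110100010111

100110100010111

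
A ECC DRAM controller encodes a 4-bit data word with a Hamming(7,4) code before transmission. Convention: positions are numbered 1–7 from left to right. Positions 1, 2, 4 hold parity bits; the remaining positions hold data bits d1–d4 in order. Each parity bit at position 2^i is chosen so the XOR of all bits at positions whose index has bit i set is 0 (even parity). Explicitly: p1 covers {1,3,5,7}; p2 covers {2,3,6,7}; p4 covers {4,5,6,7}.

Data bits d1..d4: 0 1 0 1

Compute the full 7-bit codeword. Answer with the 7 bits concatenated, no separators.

0100101

Place data at non-parity positions: p1 p2 0 p4 1 0 1
p1 (pos 1,3,5,7): XOR of data positions = 0⊕1⊕1 = 0
p2 (pos 2,3,6,7): XOR of data positions = 0⊕0⊕1 = 1
p4 (pos 4,5,6,7): XOR of data positions = 1⊕0⊕1 = 0
Codeword: 0100101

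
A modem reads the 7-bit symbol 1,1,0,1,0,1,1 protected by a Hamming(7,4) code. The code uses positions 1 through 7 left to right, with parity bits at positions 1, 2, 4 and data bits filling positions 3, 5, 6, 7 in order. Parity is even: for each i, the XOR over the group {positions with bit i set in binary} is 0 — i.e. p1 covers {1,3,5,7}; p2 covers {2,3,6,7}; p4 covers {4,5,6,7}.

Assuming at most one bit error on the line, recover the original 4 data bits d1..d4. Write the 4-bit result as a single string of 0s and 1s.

s1 (pos 1,3,5,7): 1⊕0⊕0⊕1 = 0
s2 (pos 2,3,6,7): 1⊕0⊕1⊕1 = 1
s4 (pos 4,5,6,7): 1⊕0⊕1⊕1 = 1
Syndrome s4…s1 = 110 → error at position 6.
Flip position 6: 1101011 → 1101001
Read data bits from positions 3,5,6,7: 0001

0001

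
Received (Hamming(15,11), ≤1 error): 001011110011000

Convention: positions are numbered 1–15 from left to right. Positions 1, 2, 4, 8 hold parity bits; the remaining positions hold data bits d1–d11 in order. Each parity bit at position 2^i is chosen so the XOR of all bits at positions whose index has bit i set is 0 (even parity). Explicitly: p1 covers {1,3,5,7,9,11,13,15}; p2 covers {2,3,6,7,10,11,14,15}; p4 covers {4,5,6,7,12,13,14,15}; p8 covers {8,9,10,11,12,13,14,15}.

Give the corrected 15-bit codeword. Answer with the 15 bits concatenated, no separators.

s1 (pos 1,3,5,7,9,11,13,15): 0⊕1⊕1⊕1⊕0⊕1⊕0⊕0 = 0
s2 (pos 2,3,6,7,10,11,14,15): 0⊕1⊕1⊕1⊕0⊕1⊕0⊕0 = 0
s4 (pos 4,5,6,7,12,13,14,15): 0⊕1⊕1⊕1⊕1⊕0⊕0⊕0 = 0
s8 (pos 8,9,10,11,12,13,14,15): 1⊕0⊕0⊕1⊕1⊕0⊕0⊕0 = 1
Syndrome s8…s1 = 1000 → error at position 8.
Flip position 8: 001011110011000 → 001011100011000

001011100011000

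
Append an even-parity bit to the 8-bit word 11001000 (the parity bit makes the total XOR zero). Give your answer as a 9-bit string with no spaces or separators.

110010001

XOR of the 8 data bits: 1⊕1⊕0⊕0⊕1⊕0⊕0⊕0 = 1
Parity bit = 1 (so all 9 bits XOR to 0).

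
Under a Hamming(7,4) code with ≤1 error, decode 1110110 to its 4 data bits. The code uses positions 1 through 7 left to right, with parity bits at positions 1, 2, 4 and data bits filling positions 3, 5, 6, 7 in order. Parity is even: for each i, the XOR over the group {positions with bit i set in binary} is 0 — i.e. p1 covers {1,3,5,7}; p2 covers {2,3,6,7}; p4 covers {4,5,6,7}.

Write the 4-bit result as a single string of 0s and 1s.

0110

s1 (pos 1,3,5,7): 1⊕1⊕1⊕0 = 1
s2 (pos 2,3,6,7): 1⊕1⊕1⊕0 = 1
s4 (pos 4,5,6,7): 0⊕1⊕1⊕0 = 0
Syndrome s4…s1 = 011 → error at position 3.
Flip position 3: 1110110 → 1100110
Read data bits from positions 3,5,6,7: 0110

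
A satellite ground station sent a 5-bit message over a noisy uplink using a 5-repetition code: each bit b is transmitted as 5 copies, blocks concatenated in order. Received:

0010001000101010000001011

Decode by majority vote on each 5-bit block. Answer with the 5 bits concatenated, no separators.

Block 1 (00100): 1 one → 0
Block 2 (01000): 1 one → 0
Block 3 (10101): 3 ones → 1
Block 4 (00000): 0 ones → 0
Block 5 (01011): 3 ones → 1

00101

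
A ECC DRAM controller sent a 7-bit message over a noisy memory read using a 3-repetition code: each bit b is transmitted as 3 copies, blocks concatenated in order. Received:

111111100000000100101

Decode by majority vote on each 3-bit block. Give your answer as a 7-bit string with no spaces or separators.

1100001

Block 1 (111): 3 ones → 1
Block 2 (111): 3 ones → 1
Block 3 (100): 1 one → 0
Block 4 (000): 0 ones → 0
Block 5 (000): 0 ones → 0
Block 6 (100): 1 one → 0
Block 7 (101): 2 ones → 1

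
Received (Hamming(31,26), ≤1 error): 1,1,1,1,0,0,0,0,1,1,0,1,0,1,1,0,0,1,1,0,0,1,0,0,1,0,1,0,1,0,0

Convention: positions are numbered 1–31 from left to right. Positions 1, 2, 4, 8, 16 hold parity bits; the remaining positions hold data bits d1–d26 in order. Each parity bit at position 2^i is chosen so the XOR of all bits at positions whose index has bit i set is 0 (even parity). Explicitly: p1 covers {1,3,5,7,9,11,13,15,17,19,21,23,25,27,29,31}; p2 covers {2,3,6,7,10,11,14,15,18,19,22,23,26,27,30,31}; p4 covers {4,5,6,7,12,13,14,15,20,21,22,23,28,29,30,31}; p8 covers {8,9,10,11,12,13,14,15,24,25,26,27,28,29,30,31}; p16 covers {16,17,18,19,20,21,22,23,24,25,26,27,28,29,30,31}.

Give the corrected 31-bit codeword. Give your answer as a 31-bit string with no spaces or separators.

1011000011010110011001001010100

s1 (pos 1,3,5,7,9,11,13,15,17,19,21,23,25,27,29,31): 1⊕1⊕0⊕0⊕1⊕0⊕0⊕1⊕0⊕1⊕0⊕0⊕1⊕1⊕1⊕0 = 0
s2 (pos 2,3,6,7,10,11,14,15,18,19,22,23,26,27,30,31): 1⊕1⊕0⊕0⊕1⊕0⊕1⊕1⊕1⊕1⊕1⊕0⊕0⊕1⊕0⊕0 = 1
s4 (pos 4,5,6,7,12,13,14,15,20,21,22,23,28,29,30,31): 1⊕0⊕0⊕0⊕1⊕0⊕1⊕1⊕0⊕0⊕1⊕0⊕0⊕1⊕0⊕0 = 0
s8 (pos 8,9,10,11,12,13,14,15,24,25,26,27,28,29,30,31): 0⊕1⊕1⊕0⊕1⊕0⊕1⊕1⊕0⊕1⊕0⊕1⊕0⊕1⊕0⊕0 = 0
s16 (pos 16,17,18,19,20,21,22,23,24,25,26,27,28,29,30,31): 0⊕0⊕1⊕1⊕0⊕0⊕1⊕0⊕0⊕1⊕0⊕1⊕0⊕1⊕0⊕0 = 0
Syndrome s16…s1 = 00010 → error at position 2.
Flip position 2: 1111000011010110011001001010100 → 1011000011010110011001001010100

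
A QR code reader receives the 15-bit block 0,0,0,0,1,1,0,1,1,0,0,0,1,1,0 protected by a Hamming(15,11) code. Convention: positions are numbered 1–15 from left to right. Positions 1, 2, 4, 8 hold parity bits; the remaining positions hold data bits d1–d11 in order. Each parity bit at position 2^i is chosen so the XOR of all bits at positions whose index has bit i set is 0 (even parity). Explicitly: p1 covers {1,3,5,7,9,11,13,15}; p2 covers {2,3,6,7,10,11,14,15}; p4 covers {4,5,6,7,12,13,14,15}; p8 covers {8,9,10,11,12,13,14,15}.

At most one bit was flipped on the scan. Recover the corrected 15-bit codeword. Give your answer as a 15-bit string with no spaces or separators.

100011011000110

s1 (pos 1,3,5,7,9,11,13,15): 0⊕0⊕1⊕0⊕1⊕0⊕1⊕0 = 1
s2 (pos 2,3,6,7,10,11,14,15): 0⊕0⊕1⊕0⊕0⊕0⊕1⊕0 = 0
s4 (pos 4,5,6,7,12,13,14,15): 0⊕1⊕1⊕0⊕0⊕1⊕1⊕0 = 0
s8 (pos 8,9,10,11,12,13,14,15): 1⊕1⊕0⊕0⊕0⊕1⊕1⊕0 = 0
Syndrome s8…s1 = 0001 → error at position 1.
Flip position 1: 000011011000110 → 100011011000110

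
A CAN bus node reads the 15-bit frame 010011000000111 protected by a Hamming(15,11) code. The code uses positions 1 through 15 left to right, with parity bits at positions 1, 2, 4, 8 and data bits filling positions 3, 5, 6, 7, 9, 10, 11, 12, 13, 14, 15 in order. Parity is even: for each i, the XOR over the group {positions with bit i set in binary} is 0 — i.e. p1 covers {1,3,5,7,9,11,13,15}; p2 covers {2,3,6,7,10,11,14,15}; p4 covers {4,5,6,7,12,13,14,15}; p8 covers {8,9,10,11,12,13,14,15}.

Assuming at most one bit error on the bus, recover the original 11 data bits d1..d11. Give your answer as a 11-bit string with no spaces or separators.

s1 (pos 1,3,5,7,9,11,13,15): 0⊕0⊕1⊕0⊕0⊕0⊕1⊕1 = 1
s2 (pos 2,3,6,7,10,11,14,15): 1⊕0⊕1⊕0⊕0⊕0⊕1⊕1 = 0
s4 (pos 4,5,6,7,12,13,14,15): 0⊕1⊕1⊕0⊕0⊕1⊕1⊕1 = 1
s8 (pos 8,9,10,11,12,13,14,15): 0⊕0⊕0⊕0⊕0⊕1⊕1⊕1 = 1
Syndrome s8…s1 = 1101 → error at position 13.
Flip position 13: 010011000000111 → 010011000000011
Read data bits from positions 3,5,6,7,9,10,11,12,13,14,15: 01100000011

01100000011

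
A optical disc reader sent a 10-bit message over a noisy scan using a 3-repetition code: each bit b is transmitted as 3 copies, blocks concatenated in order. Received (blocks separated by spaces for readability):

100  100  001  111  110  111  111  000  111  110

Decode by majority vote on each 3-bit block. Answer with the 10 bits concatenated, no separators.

0001111011

Block 1 (100): 1 one → 0
Block 2 (100): 1 one → 0
Block 3 (001): 1 one → 0
Block 4 (111): 3 ones → 1
Block 5 (110): 2 ones → 1
Block 6 (111): 3 ones → 1
Block 7 (111): 3 ones → 1
Block 8 (000): 0 ones → 0
Block 9 (111): 3 ones → 1
Block 10 (110): 2 ones → 1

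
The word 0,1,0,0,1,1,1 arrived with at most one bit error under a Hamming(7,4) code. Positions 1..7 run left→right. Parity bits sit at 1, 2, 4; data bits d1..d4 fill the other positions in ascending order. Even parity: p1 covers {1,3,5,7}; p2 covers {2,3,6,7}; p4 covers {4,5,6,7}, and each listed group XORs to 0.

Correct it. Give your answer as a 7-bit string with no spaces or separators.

s1 (pos 1,3,5,7): 0⊕0⊕1⊕1 = 0
s2 (pos 2,3,6,7): 1⊕0⊕1⊕1 = 1
s4 (pos 4,5,6,7): 0⊕1⊕1⊕1 = 1
Syndrome s4…s1 = 110 → error at position 6.
Flip position 6: 0100111 → 0100101

0100101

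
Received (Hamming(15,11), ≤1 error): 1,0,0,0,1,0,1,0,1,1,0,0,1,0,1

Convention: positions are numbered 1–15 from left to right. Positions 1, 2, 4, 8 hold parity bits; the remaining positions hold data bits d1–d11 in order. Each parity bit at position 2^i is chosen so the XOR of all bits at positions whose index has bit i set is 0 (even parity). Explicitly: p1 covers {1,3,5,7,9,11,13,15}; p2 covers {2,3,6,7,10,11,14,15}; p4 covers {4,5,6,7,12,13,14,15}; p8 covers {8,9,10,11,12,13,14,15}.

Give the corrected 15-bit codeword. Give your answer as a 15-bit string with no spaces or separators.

s1 (pos 1,3,5,7,9,11,13,15): 1⊕0⊕1⊕1⊕1⊕0⊕1⊕1 = 0
s2 (pos 2,3,6,7,10,11,14,15): 0⊕0⊕0⊕1⊕1⊕0⊕0⊕1 = 1
s4 (pos 4,5,6,7,12,13,14,15): 0⊕1⊕0⊕1⊕0⊕1⊕0⊕1 = 0
s8 (pos 8,9,10,11,12,13,14,15): 0⊕1⊕1⊕0⊕0⊕1⊕0⊕1 = 0
Syndrome s8…s1 = 0010 → error at position 2.
Flip position 2: 100010101100101 → 110010101100101

110010101100101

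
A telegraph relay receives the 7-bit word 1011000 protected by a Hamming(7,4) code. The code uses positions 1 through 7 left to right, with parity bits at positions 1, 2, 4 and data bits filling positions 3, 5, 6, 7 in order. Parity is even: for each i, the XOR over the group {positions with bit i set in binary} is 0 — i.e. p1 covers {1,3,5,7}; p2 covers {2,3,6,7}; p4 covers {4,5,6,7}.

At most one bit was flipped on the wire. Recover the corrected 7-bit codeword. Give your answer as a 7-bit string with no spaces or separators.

1011010

s1 (pos 1,3,5,7): 1⊕1⊕0⊕0 = 0
s2 (pos 2,3,6,7): 0⊕1⊕0⊕0 = 1
s4 (pos 4,5,6,7): 1⊕0⊕0⊕0 = 1
Syndrome s4…s1 = 110 → error at position 6.
Flip position 6: 1011000 → 1011010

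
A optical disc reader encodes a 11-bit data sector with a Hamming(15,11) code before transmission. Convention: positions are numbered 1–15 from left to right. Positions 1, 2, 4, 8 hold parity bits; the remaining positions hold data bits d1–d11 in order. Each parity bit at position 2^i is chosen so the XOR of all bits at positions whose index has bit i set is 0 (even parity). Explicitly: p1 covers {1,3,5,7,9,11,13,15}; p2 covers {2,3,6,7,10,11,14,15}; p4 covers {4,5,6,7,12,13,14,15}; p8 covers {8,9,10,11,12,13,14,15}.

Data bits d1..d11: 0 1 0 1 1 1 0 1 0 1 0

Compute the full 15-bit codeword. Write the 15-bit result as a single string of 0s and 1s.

Place data at non-parity positions: p1 p2 0 p4 1 0 1 p8 1 1 0 1 0 1 0
p1 (pos 1,3,5,7,9,11,13,15): XOR of data positions = 0⊕1⊕1⊕1⊕0⊕0⊕0 = 1
p2 (pos 2,3,6,7,10,11,14,15): XOR of data positions = 0⊕0⊕1⊕1⊕0⊕1⊕0 = 1
p4 (pos 4,5,6,7,12,13,14,15): XOR of data positions = 1⊕0⊕1⊕1⊕0⊕1⊕0 = 0
p8 (pos 8,9,10,11,12,13,14,15): XOR of data positions = 1⊕1⊕0⊕1⊕0⊕1⊕0 = 0
Codeword: 110010101101010

110010101101010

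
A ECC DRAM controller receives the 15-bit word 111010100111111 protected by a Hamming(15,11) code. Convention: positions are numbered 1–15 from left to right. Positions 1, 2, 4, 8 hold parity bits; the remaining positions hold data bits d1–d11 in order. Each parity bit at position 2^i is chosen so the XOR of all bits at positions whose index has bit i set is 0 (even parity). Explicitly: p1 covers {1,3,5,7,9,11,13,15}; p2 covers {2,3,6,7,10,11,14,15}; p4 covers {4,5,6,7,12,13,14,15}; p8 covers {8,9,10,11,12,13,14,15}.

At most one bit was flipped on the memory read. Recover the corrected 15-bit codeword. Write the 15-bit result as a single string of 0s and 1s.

110010100111111

s1 (pos 1,3,5,7,9,11,13,15): 1⊕1⊕1⊕1⊕0⊕1⊕1⊕1 = 1
s2 (pos 2,3,6,7,10,11,14,15): 1⊕1⊕0⊕1⊕1⊕1⊕1⊕1 = 1
s4 (pos 4,5,6,7,12,13,14,15): 0⊕1⊕0⊕1⊕1⊕1⊕1⊕1 = 0
s8 (pos 8,9,10,11,12,13,14,15): 0⊕0⊕1⊕1⊕1⊕1⊕1⊕1 = 0
Syndrome s8…s1 = 0011 → error at position 3.
Flip position 3: 111010100111111 → 110010100111111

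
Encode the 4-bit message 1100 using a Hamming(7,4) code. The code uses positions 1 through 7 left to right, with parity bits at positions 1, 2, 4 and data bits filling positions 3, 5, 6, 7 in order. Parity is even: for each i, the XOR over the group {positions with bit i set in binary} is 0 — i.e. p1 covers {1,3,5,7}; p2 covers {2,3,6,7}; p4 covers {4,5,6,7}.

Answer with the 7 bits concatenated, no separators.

Place data at non-parity positions: p1 p2 1 p4 1 0 0
p1 (pos 1,3,5,7): XOR of data positions = 1⊕1⊕0 = 0
p2 (pos 2,3,6,7): XOR of data positions = 1⊕0⊕0 = 1
p4 (pos 4,5,6,7): XOR of data positions = 1⊕0⊕0 = 1
Codeword: 0111100

0111100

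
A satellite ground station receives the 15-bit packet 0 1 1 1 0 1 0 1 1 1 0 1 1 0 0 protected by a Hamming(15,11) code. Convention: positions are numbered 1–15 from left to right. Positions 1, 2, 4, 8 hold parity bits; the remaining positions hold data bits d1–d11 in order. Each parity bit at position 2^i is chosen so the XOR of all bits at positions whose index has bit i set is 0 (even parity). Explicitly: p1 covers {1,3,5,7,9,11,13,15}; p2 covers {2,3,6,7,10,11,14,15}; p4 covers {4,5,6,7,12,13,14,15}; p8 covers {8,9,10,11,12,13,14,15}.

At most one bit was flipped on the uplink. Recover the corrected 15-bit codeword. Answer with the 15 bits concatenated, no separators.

s1 (pos 1,3,5,7,9,11,13,15): 0⊕1⊕0⊕0⊕1⊕0⊕1⊕0 = 1
s2 (pos 2,3,6,7,10,11,14,15): 1⊕1⊕1⊕0⊕1⊕0⊕0⊕0 = 0
s4 (pos 4,5,6,7,12,13,14,15): 1⊕0⊕1⊕0⊕1⊕1⊕0⊕0 = 0
s8 (pos 8,9,10,11,12,13,14,15): 1⊕1⊕1⊕0⊕1⊕1⊕0⊕0 = 1
Syndrome s8…s1 = 1001 → error at position 9.
Flip position 9: 011101011101100 → 011101010101100

011101010101100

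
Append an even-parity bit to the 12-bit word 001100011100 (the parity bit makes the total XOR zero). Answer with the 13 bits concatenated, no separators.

XOR of the 12 data bits: 0⊕0⊕1⊕1⊕0⊕0⊕0⊕1⊕1⊕1⊕0⊕0 = 1
Parity bit = 1 (so all 13 bits XOR to 0).

0011000111001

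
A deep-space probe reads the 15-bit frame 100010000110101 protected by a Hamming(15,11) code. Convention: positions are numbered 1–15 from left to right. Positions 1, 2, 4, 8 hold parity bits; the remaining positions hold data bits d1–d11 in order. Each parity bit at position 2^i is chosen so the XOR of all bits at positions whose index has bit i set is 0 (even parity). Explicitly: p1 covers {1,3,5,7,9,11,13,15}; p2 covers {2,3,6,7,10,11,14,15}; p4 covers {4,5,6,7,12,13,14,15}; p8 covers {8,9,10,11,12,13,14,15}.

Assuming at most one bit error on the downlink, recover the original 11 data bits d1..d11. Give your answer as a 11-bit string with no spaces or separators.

s1 (pos 1,3,5,7,9,11,13,15): 1⊕0⊕1⊕0⊕0⊕1⊕1⊕1 = 1
s2 (pos 2,3,6,7,10,11,14,15): 0⊕0⊕0⊕0⊕1⊕1⊕0⊕1 = 1
s4 (pos 4,5,6,7,12,13,14,15): 0⊕1⊕0⊕0⊕0⊕1⊕0⊕1 = 1
s8 (pos 8,9,10,11,12,13,14,15): 0⊕0⊕1⊕1⊕0⊕1⊕0⊕1 = 0
Syndrome s8…s1 = 0111 → error at position 7.
Flip position 7: 100010000110101 → 100010100110101
Read data bits from positions 3,5,6,7,9,10,11,12,13,14,15: 01010110101

01010110101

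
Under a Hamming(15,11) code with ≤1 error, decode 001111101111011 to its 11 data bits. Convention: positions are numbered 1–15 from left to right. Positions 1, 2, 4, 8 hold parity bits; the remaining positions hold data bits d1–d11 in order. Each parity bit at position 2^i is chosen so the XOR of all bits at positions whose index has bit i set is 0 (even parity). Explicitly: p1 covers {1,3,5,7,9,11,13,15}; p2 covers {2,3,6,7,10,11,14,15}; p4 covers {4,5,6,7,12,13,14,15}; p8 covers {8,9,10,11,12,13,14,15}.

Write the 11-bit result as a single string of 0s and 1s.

s1 (pos 1,3,5,7,9,11,13,15): 0⊕1⊕1⊕1⊕1⊕1⊕0⊕1 = 0
s2 (pos 2,3,6,7,10,11,14,15): 0⊕1⊕1⊕1⊕1⊕1⊕1⊕1 = 1
s4 (pos 4,5,6,7,12,13,14,15): 1⊕1⊕1⊕1⊕1⊕0⊕1⊕1 = 1
s8 (pos 8,9,10,11,12,13,14,15): 0⊕1⊕1⊕1⊕1⊕0⊕1⊕1 = 0
Syndrome s8…s1 = 0110 → error at position 6.
Flip position 6: 001111101111011 → 001110101111011
Read data bits from positions 3,5,6,7,9,10,11,12,13,14,15: 11011111011

11011111011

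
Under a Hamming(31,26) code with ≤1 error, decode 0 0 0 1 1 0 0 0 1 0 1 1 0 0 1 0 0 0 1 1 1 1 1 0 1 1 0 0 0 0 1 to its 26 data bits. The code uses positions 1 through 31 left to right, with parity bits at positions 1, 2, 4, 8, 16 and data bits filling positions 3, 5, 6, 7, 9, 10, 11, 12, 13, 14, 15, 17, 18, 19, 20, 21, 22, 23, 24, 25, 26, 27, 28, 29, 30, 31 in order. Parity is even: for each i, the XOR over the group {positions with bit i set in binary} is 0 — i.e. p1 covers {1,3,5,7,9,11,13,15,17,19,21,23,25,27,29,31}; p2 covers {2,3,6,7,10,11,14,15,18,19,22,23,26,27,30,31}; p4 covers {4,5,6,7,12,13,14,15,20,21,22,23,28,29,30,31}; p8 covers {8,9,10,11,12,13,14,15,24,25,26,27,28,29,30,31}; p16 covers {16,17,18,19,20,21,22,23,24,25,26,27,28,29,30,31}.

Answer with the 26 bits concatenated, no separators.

01001011000001111101100001

s1 (pos 1,3,5,7,9,11,13,15,17,19,21,23,25,27,29,31): 0⊕0⊕1⊕0⊕1⊕1⊕0⊕1⊕0⊕1⊕1⊕1⊕1⊕0⊕0⊕1 = 1
s2 (pos 2,3,6,7,10,11,14,15,18,19,22,23,26,27,30,31): 0⊕0⊕0⊕0⊕0⊕1⊕0⊕1⊕0⊕1⊕1⊕1⊕1⊕0⊕0⊕1 = 1
s4 (pos 4,5,6,7,12,13,14,15,20,21,22,23,28,29,30,31): 1⊕1⊕0⊕0⊕1⊕0⊕0⊕1⊕1⊕1⊕1⊕1⊕0⊕0⊕0⊕1 = 1
s8 (pos 8,9,10,11,12,13,14,15,24,25,26,27,28,29,30,31): 0⊕1⊕0⊕1⊕1⊕0⊕0⊕1⊕0⊕1⊕1⊕0⊕0⊕0⊕0⊕1 = 1
s16 (pos 16,17,18,19,20,21,22,23,24,25,26,27,28,29,30,31): 0⊕0⊕0⊕1⊕1⊕1⊕1⊕1⊕0⊕1⊕1⊕0⊕0⊕0⊕0⊕1 = 0
Syndrome s16…s1 = 01111 → error at position 15.
Flip position 15: 0001100010110010001111101100001 → 0001100010110000001111101100001
Read data bits from positions 3,5,6,7,9,10,11,12,13,14,15,17,18,19,20,21,22,23,24,25,26,27,28,29,30,31: 01001011000001111101100001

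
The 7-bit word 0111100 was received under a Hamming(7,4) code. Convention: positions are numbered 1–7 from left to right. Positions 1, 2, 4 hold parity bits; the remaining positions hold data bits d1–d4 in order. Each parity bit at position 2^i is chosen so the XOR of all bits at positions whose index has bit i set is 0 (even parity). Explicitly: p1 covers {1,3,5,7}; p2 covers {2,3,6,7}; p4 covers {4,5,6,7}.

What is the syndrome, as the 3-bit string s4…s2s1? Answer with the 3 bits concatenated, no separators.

s1 (pos 1,3,5,7): 0⊕1⊕1⊕0 = 0
s2 (pos 2,3,6,7): 1⊕1⊕0⊕0 = 0
s4 (pos 4,5,6,7): 1⊕1⊕0⊕0 = 0
Syndrome s4…s1 = 000 → no error.

000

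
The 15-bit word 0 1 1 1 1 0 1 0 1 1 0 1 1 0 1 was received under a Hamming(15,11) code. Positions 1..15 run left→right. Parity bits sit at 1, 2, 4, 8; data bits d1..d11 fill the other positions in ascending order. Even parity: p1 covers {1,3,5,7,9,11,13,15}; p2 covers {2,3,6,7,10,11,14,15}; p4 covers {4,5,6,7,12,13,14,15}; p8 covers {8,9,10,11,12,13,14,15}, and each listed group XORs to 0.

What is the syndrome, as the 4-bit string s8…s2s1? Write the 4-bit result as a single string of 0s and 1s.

s1 (pos 1,3,5,7,9,11,13,15): 0⊕1⊕1⊕1⊕1⊕0⊕1⊕1 = 0
s2 (pos 2,3,6,7,10,11,14,15): 1⊕1⊕0⊕1⊕1⊕0⊕0⊕1 = 1
s4 (pos 4,5,6,7,12,13,14,15): 1⊕1⊕0⊕1⊕1⊕1⊕0⊕1 = 0
s8 (pos 8,9,10,11,12,13,14,15): 0⊕1⊕1⊕0⊕1⊕1⊕0⊕1 = 1
Syndrome s8…s1 = 1010 → error at position 10.

1010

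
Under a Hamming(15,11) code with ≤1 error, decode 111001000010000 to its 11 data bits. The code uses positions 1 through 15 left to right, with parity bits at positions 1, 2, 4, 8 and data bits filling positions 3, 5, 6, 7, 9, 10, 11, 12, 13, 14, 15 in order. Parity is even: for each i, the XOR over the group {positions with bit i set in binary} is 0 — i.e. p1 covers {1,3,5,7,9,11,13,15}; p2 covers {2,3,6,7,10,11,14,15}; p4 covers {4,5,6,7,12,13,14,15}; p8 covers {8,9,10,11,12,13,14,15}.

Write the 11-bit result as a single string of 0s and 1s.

10100010100

s1 (pos 1,3,5,7,9,11,13,15): 1⊕1⊕0⊕0⊕0⊕1⊕0⊕0 = 1
s2 (pos 2,3,6,7,10,11,14,15): 1⊕1⊕1⊕0⊕0⊕1⊕0⊕0 = 0
s4 (pos 4,5,6,7,12,13,14,15): 0⊕0⊕1⊕0⊕0⊕0⊕0⊕0 = 1
s8 (pos 8,9,10,11,12,13,14,15): 0⊕0⊕0⊕1⊕0⊕0⊕0⊕0 = 1
Syndrome s8…s1 = 1101 → error at position 13.
Flip position 13: 111001000010000 → 111001000010100
Read data bits from positions 3,5,6,7,9,10,11,12,13,14,15: 10100010100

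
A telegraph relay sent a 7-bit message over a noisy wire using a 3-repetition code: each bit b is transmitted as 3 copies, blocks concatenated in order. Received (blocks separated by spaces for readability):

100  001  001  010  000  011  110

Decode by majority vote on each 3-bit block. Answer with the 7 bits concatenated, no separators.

Block 1 (100): 1 one → 0
Block 2 (001): 1 one → 0
Block 3 (001): 1 one → 0
Block 4 (010): 1 one → 0
Block 5 (000): 0 ones → 0
Block 6 (011): 2 ones → 1
Block 7 (110): 2 ones → 1

0000011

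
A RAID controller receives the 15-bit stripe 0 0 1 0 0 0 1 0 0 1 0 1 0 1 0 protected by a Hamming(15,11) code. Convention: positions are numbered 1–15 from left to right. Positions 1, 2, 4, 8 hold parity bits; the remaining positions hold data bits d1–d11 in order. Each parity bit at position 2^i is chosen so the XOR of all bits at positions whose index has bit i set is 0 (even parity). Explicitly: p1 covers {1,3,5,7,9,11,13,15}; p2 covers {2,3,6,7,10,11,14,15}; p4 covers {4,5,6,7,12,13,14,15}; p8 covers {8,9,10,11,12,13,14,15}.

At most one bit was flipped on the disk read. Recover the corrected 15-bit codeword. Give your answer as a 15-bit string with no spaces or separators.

s1 (pos 1,3,5,7,9,11,13,15): 0⊕1⊕0⊕1⊕0⊕0⊕0⊕0 = 0
s2 (pos 2,3,6,7,10,11,14,15): 0⊕1⊕0⊕1⊕1⊕0⊕1⊕0 = 0
s4 (pos 4,5,6,7,12,13,14,15): 0⊕0⊕0⊕1⊕1⊕0⊕1⊕0 = 1
s8 (pos 8,9,10,11,12,13,14,15): 0⊕0⊕1⊕0⊕1⊕0⊕1⊕0 = 1
Syndrome s8…s1 = 1100 → error at position 12.
Flip position 12: 001000100101010 → 001000100100010

001000100100010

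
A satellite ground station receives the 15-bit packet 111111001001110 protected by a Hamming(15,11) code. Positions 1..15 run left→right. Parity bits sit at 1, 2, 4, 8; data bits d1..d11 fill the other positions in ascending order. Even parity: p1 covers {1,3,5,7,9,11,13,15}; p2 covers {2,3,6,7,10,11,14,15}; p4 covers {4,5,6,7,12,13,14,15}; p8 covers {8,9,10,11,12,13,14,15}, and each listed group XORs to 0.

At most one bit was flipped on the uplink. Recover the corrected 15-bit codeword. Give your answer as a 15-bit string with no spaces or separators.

011111001001110

s1 (pos 1,3,5,7,9,11,13,15): 1⊕1⊕1⊕0⊕1⊕0⊕1⊕0 = 1
s2 (pos 2,3,6,7,10,11,14,15): 1⊕1⊕1⊕0⊕0⊕0⊕1⊕0 = 0
s4 (pos 4,5,6,7,12,13,14,15): 1⊕1⊕1⊕0⊕1⊕1⊕1⊕0 = 0
s8 (pos 8,9,10,11,12,13,14,15): 0⊕1⊕0⊕0⊕1⊕1⊕1⊕0 = 0
Syndrome s8…s1 = 0001 → error at position 1.
Flip position 1: 111111001001110 → 011111001001110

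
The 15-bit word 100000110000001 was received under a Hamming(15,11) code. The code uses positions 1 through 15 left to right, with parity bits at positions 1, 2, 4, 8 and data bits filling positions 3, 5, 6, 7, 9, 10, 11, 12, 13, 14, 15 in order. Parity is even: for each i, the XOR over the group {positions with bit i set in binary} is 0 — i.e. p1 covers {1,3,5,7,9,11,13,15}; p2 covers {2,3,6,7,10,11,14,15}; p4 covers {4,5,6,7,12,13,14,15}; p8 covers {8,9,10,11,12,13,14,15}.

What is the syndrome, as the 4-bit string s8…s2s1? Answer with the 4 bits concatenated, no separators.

s1 (pos 1,3,5,7,9,11,13,15): 1⊕0⊕0⊕1⊕0⊕0⊕0⊕1 = 1
s2 (pos 2,3,6,7,10,11,14,15): 0⊕0⊕0⊕1⊕0⊕0⊕0⊕1 = 0
s4 (pos 4,5,6,7,12,13,14,15): 0⊕0⊕0⊕1⊕0⊕0⊕0⊕1 = 0
s8 (pos 8,9,10,11,12,13,14,15): 1⊕0⊕0⊕0⊕0⊕0⊕0⊕1 = 0
Syndrome s8…s1 = 0001 → error at position 1.

0001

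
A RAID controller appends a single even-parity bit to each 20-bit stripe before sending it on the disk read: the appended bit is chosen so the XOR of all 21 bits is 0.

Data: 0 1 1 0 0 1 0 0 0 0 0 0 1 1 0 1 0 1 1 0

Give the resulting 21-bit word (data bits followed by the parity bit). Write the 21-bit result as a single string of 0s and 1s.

XOR of the 20 data bits: 0⊕1⊕1⊕0⊕0⊕1⊕0⊕0⊕0⊕0⊕0⊕0⊕1⊕1⊕0⊕1⊕0⊕1⊕1⊕0 = 0
Parity bit = 0 (so all 21 bits XOR to 0).

011001000000110101100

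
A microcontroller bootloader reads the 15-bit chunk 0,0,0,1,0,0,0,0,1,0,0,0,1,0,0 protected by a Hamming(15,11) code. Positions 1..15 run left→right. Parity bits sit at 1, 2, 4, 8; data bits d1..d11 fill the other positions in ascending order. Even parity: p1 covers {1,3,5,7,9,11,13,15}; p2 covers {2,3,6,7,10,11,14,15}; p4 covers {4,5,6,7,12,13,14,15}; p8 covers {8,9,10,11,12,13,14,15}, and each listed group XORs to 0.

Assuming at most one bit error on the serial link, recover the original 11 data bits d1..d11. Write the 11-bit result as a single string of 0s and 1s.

00001000100

s1 (pos 1,3,5,7,9,11,13,15): 0⊕0⊕0⊕0⊕1⊕0⊕1⊕0 = 0
s2 (pos 2,3,6,7,10,11,14,15): 0⊕0⊕0⊕0⊕0⊕0⊕0⊕0 = 0
s4 (pos 4,5,6,7,12,13,14,15): 1⊕0⊕0⊕0⊕0⊕1⊕0⊕0 = 0
s8 (pos 8,9,10,11,12,13,14,15): 0⊕1⊕0⊕0⊕0⊕1⊕0⊕0 = 0
Syndrome s8…s1 = 0000 → no error.
Read data bits from positions 3,5,6,7,9,10,11,12,13,14,15: 00001000100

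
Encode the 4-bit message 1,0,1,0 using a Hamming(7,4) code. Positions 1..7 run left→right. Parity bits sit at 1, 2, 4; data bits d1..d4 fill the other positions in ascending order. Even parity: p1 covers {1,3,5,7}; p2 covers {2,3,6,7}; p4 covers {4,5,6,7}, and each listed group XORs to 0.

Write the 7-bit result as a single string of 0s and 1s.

1011010

Place data at non-parity positions: p1 p2 1 p4 0 1 0
p1 (pos 1,3,5,7): XOR of data positions = 1⊕0⊕0 = 1
p2 (pos 2,3,6,7): XOR of data positions = 1⊕1⊕0 = 0
p4 (pos 4,5,6,7): XOR of data positions = 0⊕1⊕0 = 1
Codeword: 1011010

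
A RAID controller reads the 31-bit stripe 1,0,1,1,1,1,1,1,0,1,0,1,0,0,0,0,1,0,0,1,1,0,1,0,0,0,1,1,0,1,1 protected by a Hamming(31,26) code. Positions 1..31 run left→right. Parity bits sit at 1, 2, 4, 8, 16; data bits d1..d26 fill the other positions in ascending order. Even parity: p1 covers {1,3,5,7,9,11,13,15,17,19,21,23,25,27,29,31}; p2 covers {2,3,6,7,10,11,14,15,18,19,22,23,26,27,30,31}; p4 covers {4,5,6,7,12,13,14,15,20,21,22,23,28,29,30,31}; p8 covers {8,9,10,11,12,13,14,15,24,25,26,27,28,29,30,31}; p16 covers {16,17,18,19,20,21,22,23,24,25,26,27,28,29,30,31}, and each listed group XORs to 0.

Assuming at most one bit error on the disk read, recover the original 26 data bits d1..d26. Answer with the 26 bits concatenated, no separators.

s1 (pos 1,3,5,7,9,11,13,15,17,19,21,23,25,27,29,31): 1⊕1⊕1⊕1⊕0⊕0⊕0⊕0⊕1⊕0⊕1⊕1⊕0⊕1⊕0⊕1 = 1
s2 (pos 2,3,6,7,10,11,14,15,18,19,22,23,26,27,30,31): 0⊕1⊕1⊕1⊕1⊕0⊕0⊕0⊕0⊕0⊕0⊕1⊕0⊕1⊕1⊕1 = 0
s4 (pos 4,5,6,7,12,13,14,15,20,21,22,23,28,29,30,31): 1⊕1⊕1⊕1⊕1⊕0⊕0⊕0⊕1⊕1⊕0⊕1⊕1⊕0⊕1⊕1 = 1
s8 (pos 8,9,10,11,12,13,14,15,24,25,26,27,28,29,30,31): 1⊕0⊕1⊕0⊕1⊕0⊕0⊕0⊕0⊕0⊕0⊕1⊕1⊕0⊕1⊕1 = 1
s16 (pos 16,17,18,19,20,21,22,23,24,25,26,27,28,29,30,31): 0⊕1⊕0⊕0⊕1⊕1⊕0⊕1⊕0⊕0⊕0⊕1⊕1⊕0⊕1⊕1 = 0
Syndrome s16…s1 = 01101 → error at position 13.
Flip position 13: 1011111101010000100110100011011 → 1011111101011000100110100011011
Read data bits from positions 3,5,6,7,9,10,11,12,13,14,15,17,18,19,20,21,22,23,24,25,26,27,28,29,30,31: 11110101100100110100011011

11110101100100110100011011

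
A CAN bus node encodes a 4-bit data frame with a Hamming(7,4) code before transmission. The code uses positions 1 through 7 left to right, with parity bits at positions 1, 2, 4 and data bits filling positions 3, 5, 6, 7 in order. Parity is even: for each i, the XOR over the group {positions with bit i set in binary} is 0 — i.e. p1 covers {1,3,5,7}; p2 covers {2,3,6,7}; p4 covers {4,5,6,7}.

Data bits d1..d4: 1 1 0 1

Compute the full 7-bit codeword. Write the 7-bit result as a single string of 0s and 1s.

Place data at non-parity positions: p1 p2 1 p4 1 0 1
p1 (pos 1,3,5,7): XOR of data positions = 1⊕1⊕1 = 1
p2 (pos 2,3,6,7): XOR of data positions = 1⊕0⊕1 = 0
p4 (pos 4,5,6,7): XOR of data positions = 1⊕0⊕1 = 0
Codeword: 1010101

1010101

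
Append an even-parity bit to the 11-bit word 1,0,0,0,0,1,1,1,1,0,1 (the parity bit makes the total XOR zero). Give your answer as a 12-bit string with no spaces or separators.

XOR of the 11 data bits: 1⊕0⊕0⊕0⊕0⊕1⊕1⊕1⊕1⊕0⊕1 = 0
Parity bit = 0 (so all 12 bits XOR to 0).

100001111010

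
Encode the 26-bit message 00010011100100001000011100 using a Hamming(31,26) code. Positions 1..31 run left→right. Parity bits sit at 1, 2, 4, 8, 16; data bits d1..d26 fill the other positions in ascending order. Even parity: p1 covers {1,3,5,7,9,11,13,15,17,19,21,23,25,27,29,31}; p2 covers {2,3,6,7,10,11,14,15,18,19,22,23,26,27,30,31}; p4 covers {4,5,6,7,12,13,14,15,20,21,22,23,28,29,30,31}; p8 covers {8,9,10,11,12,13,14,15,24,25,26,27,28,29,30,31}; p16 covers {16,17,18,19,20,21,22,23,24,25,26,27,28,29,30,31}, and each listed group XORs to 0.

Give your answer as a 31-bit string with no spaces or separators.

0000001000111001100001000011100

Place data at non-parity positions: p1 p2 0 p4 0 0 1 p8 0 0 1 1 1 0 0 p16 1 0 0 0 0 1 0 0 0 0 1 1 1 0 0
p1 (pos 1,3,5,7,9,11,13,15,17,19,21,23,25,27,29,31): XOR of data positions = 0⊕0⊕1⊕0⊕1⊕1⊕0⊕1⊕0⊕0⊕0⊕0⊕1⊕1⊕0 = 0
p2 (pos 2,3,6,7,10,11,14,15,18,19,22,23,26,27,30,31): XOR of data positions = 0⊕0⊕1⊕0⊕1⊕0⊕0⊕0⊕0⊕1⊕0⊕0⊕1⊕0⊕0 = 0
p4 (pos 4,5,6,7,12,13,14,15,20,21,22,23,28,29,30,31): XOR of data positions = 0⊕0⊕1⊕1⊕1⊕0⊕0⊕0⊕0⊕1⊕0⊕1⊕1⊕0⊕0 = 0
p8 (pos 8,9,10,11,12,13,14,15,24,25,26,27,28,29,30,31): XOR of data positions = 0⊕0⊕1⊕1⊕1⊕0⊕0⊕0⊕0⊕0⊕1⊕1⊕1⊕0⊕0 = 0
p16 (pos 16,17,18,19,20,21,22,23,24,25,26,27,28,29,30,31): XOR of data positions = 1⊕0⊕0⊕0⊕0⊕1⊕0⊕0⊕0⊕0⊕1⊕1⊕1⊕0⊕0 = 1
Codeword: 0000001000111001100001000011100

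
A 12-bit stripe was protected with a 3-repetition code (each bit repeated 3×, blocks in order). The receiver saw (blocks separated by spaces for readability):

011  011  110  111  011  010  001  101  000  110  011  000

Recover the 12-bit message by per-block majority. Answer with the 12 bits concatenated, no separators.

Block 1 (011): 2 ones → 1
Block 2 (011): 2 ones → 1
Block 3 (110): 2 ones → 1
Block 4 (111): 3 ones → 1
Block 5 (011): 2 ones → 1
Block 6 (010): 1 one → 0
Block 7 (001): 1 one → 0
Block 8 (101): 2 ones → 1
Block 9 (000): 0 ones → 0
Block 10 (110): 2 ones → 1
Block 11 (011): 2 ones → 1
Block 12 (000): 0 ones → 0

111110010110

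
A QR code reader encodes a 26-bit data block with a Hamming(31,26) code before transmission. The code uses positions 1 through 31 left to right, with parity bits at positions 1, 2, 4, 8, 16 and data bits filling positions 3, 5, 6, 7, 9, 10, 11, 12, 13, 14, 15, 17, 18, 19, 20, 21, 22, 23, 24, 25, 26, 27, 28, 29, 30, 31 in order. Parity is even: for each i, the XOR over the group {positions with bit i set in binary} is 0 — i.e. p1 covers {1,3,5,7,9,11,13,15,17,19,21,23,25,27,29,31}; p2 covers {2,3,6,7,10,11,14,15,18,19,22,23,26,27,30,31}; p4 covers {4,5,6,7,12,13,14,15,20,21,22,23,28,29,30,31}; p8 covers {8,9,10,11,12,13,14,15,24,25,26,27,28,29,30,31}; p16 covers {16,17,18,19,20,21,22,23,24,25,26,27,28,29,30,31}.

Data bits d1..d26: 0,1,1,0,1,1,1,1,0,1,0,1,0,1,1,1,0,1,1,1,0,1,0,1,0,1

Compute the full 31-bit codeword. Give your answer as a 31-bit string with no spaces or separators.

1001110011110100101110111010101

Place data at non-parity positions: p1 p2 0 p4 1 1 0 p8 1 1 1 1 0 1 0 p16 1 0 1 1 1 0 1 1 1 0 1 0 1 0 1
p1 (pos 1,3,5,7,9,11,13,15,17,19,21,23,25,27,29,31): XOR of data positions = 0⊕1⊕0⊕1⊕1⊕0⊕0⊕1⊕1⊕1⊕1⊕1⊕1⊕1⊕1 = 1
p2 (pos 2,3,6,7,10,11,14,15,18,19,22,23,26,27,30,31): XOR of data positions = 0⊕1⊕0⊕1⊕1⊕1⊕0⊕0⊕1⊕0⊕1⊕0⊕1⊕0⊕1 = 0
p4 (pos 4,5,6,7,12,13,14,15,20,21,22,23,28,29,30,31): XOR of data positions = 1⊕1⊕0⊕1⊕0⊕1⊕0⊕1⊕1⊕0⊕1⊕0⊕1⊕0⊕1 = 1
p8 (pos 8,9,10,11,12,13,14,15,24,25,26,27,28,29,30,31): XOR of data positions = 1⊕1⊕1⊕1⊕0⊕1⊕0⊕1⊕1⊕0⊕1⊕0⊕1⊕0⊕1 = 0
p16 (pos 16,17,18,19,20,21,22,23,24,25,26,27,28,29,30,31): XOR of data positions = 1⊕0⊕1⊕1⊕1⊕0⊕1⊕1⊕1⊕0⊕1⊕0⊕1⊕0⊕1 = 0
Codeword: 1001110011110100101110111010101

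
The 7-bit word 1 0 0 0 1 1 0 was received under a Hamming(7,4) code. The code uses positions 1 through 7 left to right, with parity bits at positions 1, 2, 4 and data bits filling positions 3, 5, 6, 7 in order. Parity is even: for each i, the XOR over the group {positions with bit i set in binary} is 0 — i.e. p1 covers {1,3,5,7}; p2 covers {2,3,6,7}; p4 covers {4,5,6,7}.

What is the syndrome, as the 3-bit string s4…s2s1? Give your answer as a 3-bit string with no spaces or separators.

s1 (pos 1,3,5,7): 1⊕0⊕1⊕0 = 0
s2 (pos 2,3,6,7): 0⊕0⊕1⊕0 = 1
s4 (pos 4,5,6,7): 0⊕1⊕1⊕0 = 0
Syndrome s4…s1 = 010 → error at position 2.

010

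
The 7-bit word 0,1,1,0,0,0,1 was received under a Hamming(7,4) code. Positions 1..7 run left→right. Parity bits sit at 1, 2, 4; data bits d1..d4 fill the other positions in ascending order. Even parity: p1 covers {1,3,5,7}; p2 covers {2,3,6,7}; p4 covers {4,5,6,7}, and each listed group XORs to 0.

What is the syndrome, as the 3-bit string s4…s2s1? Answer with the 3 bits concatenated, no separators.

110

s1 (pos 1,3,5,7): 0⊕1⊕0⊕1 = 0
s2 (pos 2,3,6,7): 1⊕1⊕0⊕1 = 1
s4 (pos 4,5,6,7): 0⊕0⊕0⊕1 = 1
Syndrome s4…s1 = 110 → error at position 6.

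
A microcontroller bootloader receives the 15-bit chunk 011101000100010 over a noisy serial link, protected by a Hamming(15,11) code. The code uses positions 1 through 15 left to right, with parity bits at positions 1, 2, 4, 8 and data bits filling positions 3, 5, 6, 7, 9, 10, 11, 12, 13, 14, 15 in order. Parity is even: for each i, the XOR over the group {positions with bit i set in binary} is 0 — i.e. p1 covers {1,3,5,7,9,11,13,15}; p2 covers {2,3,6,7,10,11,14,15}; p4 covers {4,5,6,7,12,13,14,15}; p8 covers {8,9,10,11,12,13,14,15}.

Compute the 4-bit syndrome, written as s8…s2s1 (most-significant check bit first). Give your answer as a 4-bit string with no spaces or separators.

s1 (pos 1,3,5,7,9,11,13,15): 0⊕1⊕0⊕0⊕0⊕0⊕0⊕0 = 1
s2 (pos 2,3,6,7,10,11,14,15): 1⊕1⊕1⊕0⊕1⊕0⊕1⊕0 = 1
s4 (pos 4,5,6,7,12,13,14,15): 1⊕0⊕1⊕0⊕0⊕0⊕1⊕0 = 1
s8 (pos 8,9,10,11,12,13,14,15): 0⊕0⊕1⊕0⊕0⊕0⊕1⊕0 = 0
Syndrome s8…s1 = 0111 → error at position 7.

0111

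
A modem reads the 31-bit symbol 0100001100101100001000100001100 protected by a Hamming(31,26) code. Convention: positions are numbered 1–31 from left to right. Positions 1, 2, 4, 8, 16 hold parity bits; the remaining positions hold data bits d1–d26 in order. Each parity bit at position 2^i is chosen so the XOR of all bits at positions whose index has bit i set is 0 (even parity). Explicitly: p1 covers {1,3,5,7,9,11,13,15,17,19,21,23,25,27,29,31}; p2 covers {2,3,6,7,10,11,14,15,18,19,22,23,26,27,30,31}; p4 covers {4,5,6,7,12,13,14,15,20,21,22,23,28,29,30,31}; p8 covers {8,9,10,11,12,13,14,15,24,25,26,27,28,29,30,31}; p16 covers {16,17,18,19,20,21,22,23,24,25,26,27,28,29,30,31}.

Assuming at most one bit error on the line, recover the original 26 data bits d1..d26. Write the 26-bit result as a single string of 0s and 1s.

00010010110001000100001100

s1 (pos 1,3,5,7,9,11,13,15,17,19,21,23,25,27,29,31): 0⊕0⊕0⊕1⊕0⊕1⊕1⊕0⊕0⊕1⊕0⊕1⊕0⊕0⊕1⊕0 = 0
s2 (pos 2,3,6,7,10,11,14,15,18,19,22,23,26,27,30,31): 1⊕0⊕0⊕1⊕0⊕1⊕1⊕0⊕0⊕1⊕0⊕1⊕0⊕0⊕0⊕0 = 0
s4 (pos 4,5,6,7,12,13,14,15,20,21,22,23,28,29,30,31): 0⊕0⊕0⊕1⊕0⊕1⊕1⊕0⊕0⊕0⊕0⊕1⊕1⊕1⊕0⊕0 = 0
s8 (pos 8,9,10,11,12,13,14,15,24,25,26,27,28,29,30,31): 1⊕0⊕0⊕1⊕0⊕1⊕1⊕0⊕0⊕0⊕0⊕0⊕1⊕1⊕0⊕0 = 0
s16 (pos 16,17,18,19,20,21,22,23,24,25,26,27,28,29,30,31): 0⊕0⊕0⊕1⊕0⊕0⊕0⊕1⊕0⊕0⊕0⊕0⊕1⊕1⊕0⊕0 = 0
Syndrome s16…s1 = 00000 → no error.
Read data bits from positions 3,5,6,7,9,10,11,12,13,14,15,17,18,19,20,21,22,23,24,25,26,27,28,29,30,31: 00010010110001000100001100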